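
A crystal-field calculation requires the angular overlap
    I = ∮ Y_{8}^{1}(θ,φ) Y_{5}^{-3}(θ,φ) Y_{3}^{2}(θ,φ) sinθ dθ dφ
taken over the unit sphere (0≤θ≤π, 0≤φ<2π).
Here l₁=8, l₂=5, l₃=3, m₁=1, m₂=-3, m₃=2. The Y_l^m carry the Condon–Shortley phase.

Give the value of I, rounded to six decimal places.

Rules hold: Σm=0, L=16 even, 3≤3≤13.
N = 17·11·7 = 1309
Δ = 10!·6!·0!/17! = 1/136136
Racah Σ t=5..5: t=5:−1/518400 = -1/518400
⇒ 3j(8 5 3; 0 0 0)² = 56/2431, sgn +1
Racah Σ t=2..2: t=2:+1/9676800 = 1/9676800
⇒ 3j(8 5 3; 1 -3 2)² = 27/19448, sgn -1
4πI² = N·(3j₀)²·(3jₘ)² = 1323/31603
I = -1·√(0.0418631/4π) = -0.05771794

-0.057718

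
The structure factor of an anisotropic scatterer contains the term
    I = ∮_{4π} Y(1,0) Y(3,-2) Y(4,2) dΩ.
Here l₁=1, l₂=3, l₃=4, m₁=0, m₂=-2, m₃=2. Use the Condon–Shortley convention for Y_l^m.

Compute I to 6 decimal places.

0.213244

Rules hold: Σm=0, L=8 even, 2≤4≤4.
N = 3·7·9 = 189
Δ = 0!·2!·6!/9! = 1/252
Racah Σ t=0..0: t=0:+1/36 = 1/36
⇒ 3j(1 3 4; 0 0 0)² = 4/63, sgn +1
Racah Σ t=0..0: t=0:+1/120 = 1/120
⇒ 3j(1 3 4; 0 -2 2)² = 1/21, sgn +1
4πI² = N·(3j₀)²·(3jₘ)² = 4/7
I = +1·√(0.571429/4π) = 0.21324362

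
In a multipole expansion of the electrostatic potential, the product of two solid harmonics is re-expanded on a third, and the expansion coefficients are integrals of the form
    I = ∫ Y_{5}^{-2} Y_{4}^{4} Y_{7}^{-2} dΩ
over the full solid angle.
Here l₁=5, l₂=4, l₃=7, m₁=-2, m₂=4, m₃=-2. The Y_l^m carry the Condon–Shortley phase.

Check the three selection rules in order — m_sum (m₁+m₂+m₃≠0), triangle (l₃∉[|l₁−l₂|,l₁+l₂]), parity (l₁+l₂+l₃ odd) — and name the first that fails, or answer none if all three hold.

none

Σmᵢ = 0  ✓
l₃∈[|l₁−l₂|,l₁+l₂]=[1,9], have l₃=7  ✓
Σlᵢ = 16 ⇒ even  ✓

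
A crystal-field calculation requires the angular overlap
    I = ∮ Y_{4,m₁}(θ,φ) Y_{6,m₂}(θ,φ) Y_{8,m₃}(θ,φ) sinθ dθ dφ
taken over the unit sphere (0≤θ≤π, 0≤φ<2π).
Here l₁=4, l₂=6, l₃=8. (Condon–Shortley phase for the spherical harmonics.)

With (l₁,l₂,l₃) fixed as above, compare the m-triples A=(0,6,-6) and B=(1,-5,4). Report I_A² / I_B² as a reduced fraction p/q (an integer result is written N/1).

1638/1445

l's match ⇒ only the (l;m) 3-j factors differ between A and B.
A: triangle coeff Δ(4,6,8) = 1/23279256; Σ_t [2,2]: t=2:+1/348364800 = 1/348364800; (3j)²=11/646 [(4 6 8; 0 6 -6)], sign=+1
B: triangle coeff Δ(4,6,8) = 1/23279256; Σ_t [0,1]: t=0:+1/26127360 t=1:−1/174182400 = 17/522547200; (3j)²=935/62244 [(4 6 8; 1 -5 4)], sign=+1
I_A²/I_B² = (11/646)/(935/62244) = 1638/1445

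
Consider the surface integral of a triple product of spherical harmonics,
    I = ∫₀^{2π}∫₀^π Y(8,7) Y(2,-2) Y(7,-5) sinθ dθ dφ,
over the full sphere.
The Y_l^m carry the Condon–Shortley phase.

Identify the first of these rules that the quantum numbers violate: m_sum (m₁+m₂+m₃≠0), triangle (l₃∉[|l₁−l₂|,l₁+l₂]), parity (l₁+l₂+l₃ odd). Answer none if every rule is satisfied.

azimuthal sum: 7 − 2 − 5 = 0  ✓
6 ≤ 7 ≤ 10 (triangle on l)  ✓
L = 8 + 2 + 7 = 17 (odd)  ✗

parity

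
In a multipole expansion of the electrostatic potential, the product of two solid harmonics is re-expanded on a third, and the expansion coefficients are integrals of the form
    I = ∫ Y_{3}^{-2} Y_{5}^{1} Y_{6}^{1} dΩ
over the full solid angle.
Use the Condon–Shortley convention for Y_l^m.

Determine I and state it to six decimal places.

0.134828

m-sum 0 ✓  L=14 even ✓  2≤6≤8 ✓
Π(2lᵢ+1) = 7×11×13 = 1001
triangle coeff Δ(3,5,6) = 1/675675
Σ_t [0,2]: t=0:+1/8640 t=1:−1/2304 t=2:+1/8640 = -7/34560
(3j)²=7/429 [(3 5 6; 0 0 0)], sign=-1
Σ_t [1,2]: t=1:−1/17280 t=2:+1/6912 = 1/11520
(3j)²=2/143 [(3 5 6; -2 1 1)], sign=-1
⇒ 4πI² = 98/429
I = (+1)√(98/429/(4π)) = 0.13482780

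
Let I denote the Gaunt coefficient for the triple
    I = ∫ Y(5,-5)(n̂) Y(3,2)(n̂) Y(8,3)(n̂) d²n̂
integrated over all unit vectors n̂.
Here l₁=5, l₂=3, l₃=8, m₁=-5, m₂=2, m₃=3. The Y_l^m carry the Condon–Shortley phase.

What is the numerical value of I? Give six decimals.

-0.013924

Rules hold: Σm=0, L=16 even, 2≤8≤8.
N = 11·7·17 = 1309
Δ = 0!·10!·6!/17! = 1/136136
Racah Σ t=0..0: t=0:+1/518400 = 1/518400
⇒ 3j(5 3 8; 0 0 0)² = 56/2431, sgn +1
Racah Σ t=0..0: t=0:+1/435456000 = 1/435456000
⇒ 3j(5 3 8; -5 2 3)² = 1/12376, sgn -1
4πI² = N·(3j₀)²·(3jₘ)² = 7/2873
I = -1·√(0.00243648/4π) = -0.01392439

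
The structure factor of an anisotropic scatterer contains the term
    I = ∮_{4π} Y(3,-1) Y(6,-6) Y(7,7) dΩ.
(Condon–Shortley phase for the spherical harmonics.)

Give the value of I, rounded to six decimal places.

0.220392

Rules hold: Σm=0, L=16 even, 3≤7≤9.
N = 7·13·15 = 1365
Δ = 2!·4!·10!/17! = 1/2042040
Racah Σ t=0..2: t=0:+1/207360 t=1:−1/57600 t=2:+1/207360 = -1/129600
⇒ 3j(3 6 7; 0 0 0)² = 168/12155, sgn +1
Racah Σ t=0..0: t=0:+1/174182400 = 1/174182400
⇒ 3j(3 6 7; -1 -6 7)² = 11/340, sgn +1
4πI² = N·(3j₀)²·(3jₘ)² = 882/1445
I = +1·√(0.610381/4π) = 0.22039180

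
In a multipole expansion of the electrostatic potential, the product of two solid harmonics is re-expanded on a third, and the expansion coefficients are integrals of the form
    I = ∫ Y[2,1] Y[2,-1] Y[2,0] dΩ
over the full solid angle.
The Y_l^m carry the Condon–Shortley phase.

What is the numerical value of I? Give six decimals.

-0.090112

m-sum 0 ✓  L=6 even ✓  0≤2≤4 ✓
Π(2lᵢ+1) = 5×5×5 = 125
triangle coeff Δ(2,2,2) = 1/630
Σ_t [0,2]: t=0:+1/8 t=1:−1/1 t=2:+1/8 = -3/4
(3j)²=2/35 [(2 2 2; 0 0 0)], sign=-1
Σ_t [0,1]: t=0:+1/2 t=1:−1/4 = 1/4
(3j)²=1/70 [(2 2 2; 1 -1 0)], sign=+1
⇒ 4πI² = 5/49
I = (-1)√(5/49/(4π)) = -0.09011188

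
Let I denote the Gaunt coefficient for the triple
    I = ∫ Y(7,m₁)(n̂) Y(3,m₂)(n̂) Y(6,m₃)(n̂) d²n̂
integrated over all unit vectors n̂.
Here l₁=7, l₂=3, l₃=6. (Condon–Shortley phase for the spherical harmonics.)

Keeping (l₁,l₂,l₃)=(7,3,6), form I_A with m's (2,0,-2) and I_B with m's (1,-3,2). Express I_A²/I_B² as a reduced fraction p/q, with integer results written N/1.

Shared (l₁,l₂,l₃)=(7,3,6): N and (l;000)² cancel in I_A²/I_B².
A: Δ = 4!·10!·2!/17! = 1/2042040; Racah Σ t=1..3: t=1:−1/207360 t=2:+1/120960 t=3:−1/967680 = 1/414720; ⇒ 3j(7 3 6; 2 0 -2)² = 21/4862, sgn +1
B: Δ = 4!·10!·2!/17! = 1/2042040; Racah Σ t=0..0: t=0:+1/829440 = 1/829440; ⇒ 3j(7 3 6; 1 -3 2)² = 35/2431, sgn +1
I_A²/I_B² = (21/4862)/(35/2431) = 3/10

3/10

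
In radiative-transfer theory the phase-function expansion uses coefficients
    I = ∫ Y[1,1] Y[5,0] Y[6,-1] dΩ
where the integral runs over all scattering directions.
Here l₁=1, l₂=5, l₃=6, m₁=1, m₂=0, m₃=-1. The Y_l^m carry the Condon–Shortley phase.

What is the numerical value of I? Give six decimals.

-0.187239

Rules hold: Σm=0, L=12 even, 4≤6≤6.
N = 3·11·13 = 429
Δ = 0!·2!·10!/13! = 1/858
Racah Σ t=0..0: t=0:+1/14400 = 1/14400
⇒ 3j(1 5 6; 0 0 0)² = 6/143, sgn +1
Racah Σ t=0..0: t=0:+1/28800 = 1/28800
⇒ 3j(1 5 6; 1 0 -1)² = 7/286, sgn -1
4πI² = N·(3j₀)²·(3jₘ)² = 63/143
I = -1·√(0.440559/4π) = -0.18723944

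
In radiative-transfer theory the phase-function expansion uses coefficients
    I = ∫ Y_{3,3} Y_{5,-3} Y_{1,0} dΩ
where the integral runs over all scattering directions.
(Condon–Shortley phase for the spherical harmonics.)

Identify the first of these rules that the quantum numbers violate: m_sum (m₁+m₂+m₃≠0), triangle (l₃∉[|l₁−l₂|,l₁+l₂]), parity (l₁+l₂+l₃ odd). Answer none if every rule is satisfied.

azimuthal sum: 3 − 3 + 0 = 0  ✓
2 ≤ 1 ≤ 8 (triangle on l)  ✗
L = 3 + 5 + 1 = 9 (odd)

triangle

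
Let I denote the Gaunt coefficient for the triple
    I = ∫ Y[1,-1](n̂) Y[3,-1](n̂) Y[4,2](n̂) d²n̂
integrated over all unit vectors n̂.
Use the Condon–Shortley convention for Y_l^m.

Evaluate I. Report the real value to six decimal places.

0.238414

Checks pass: Σm=0; 8 even; l₃=4∈[2,4].
(2·1+1)(2·3+1)(2·4+1) = 189
Δ: 0! 2! 6! / 9! → 1/252
sum: t=0:+1/36 = 1/36
3j²(1 3 4; 0 0 0) = Δ·Π!·Σ² = 4/63  (sign +1)
sum: t=0:+1/96 = 1/96
3j²(1 3 4; -1 -1 2) = Δ·Π!·Σ² = 5/84  (sign +1)
combine: 4πI² = 189·4/63·5/84 = 5/7
take √, sign +1: I = 0.23841361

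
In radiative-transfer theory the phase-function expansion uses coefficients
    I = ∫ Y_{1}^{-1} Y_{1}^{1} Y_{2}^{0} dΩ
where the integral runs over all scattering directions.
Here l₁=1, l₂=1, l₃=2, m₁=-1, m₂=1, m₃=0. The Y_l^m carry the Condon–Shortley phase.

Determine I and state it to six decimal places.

Rules hold: Σm=0, L=4 even, 0≤2≤2.
N = 3·3·5 = 45
Δ = 0!·2!·2!/5! = 1/30
Racah Σ t=0..0: t=0:+1/1 = 1/1
⇒ 3j(1 1 2; 0 0 0)² = 2/15, sgn +1
Racah Σ t=0..0: t=0:+1/4 = 1/4
⇒ 3j(1 1 2; -1 1 0)² = 1/30, sgn +1
4πI² = N·(3j₀)²·(3jₘ)² = 1/5
I = +1·√(0.2/4π) = 0.12615663

0.126157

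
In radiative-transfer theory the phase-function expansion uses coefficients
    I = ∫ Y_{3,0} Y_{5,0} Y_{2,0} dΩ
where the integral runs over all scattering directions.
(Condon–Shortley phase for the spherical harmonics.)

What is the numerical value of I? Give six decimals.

Rules hold: Σm=0, L=10 even, 2≤2≤8.
N = 7·11·5 = 385
Δ = 6!·0!·4!/11! = 1/2310
Racah Σ t=3..3: t=3:−1/144 = -1/144
⇒ 3j(3 5 2; 0 0 0)² = 10/231, sgn -1
(m-triple is (0,0,0) — same symbol as above.)
4πI² = N·(3j₀)²·(3jₘ)² = 500/693
I = +1·√(0.721501/4π) = 0.23961470

0.239615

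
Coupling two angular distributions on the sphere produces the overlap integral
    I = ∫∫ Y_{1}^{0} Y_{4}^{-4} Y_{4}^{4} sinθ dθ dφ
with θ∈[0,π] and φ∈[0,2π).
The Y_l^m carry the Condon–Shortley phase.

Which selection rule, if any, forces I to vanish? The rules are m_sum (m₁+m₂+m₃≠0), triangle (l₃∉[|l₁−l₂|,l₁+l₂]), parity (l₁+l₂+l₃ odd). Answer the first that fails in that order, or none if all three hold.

parity

m₁+m₂+m₃ = 0 − 4 + 4 = 0  ✓
triangle: |1−4|=3 ≤ l₃=4 ≤ 1+4=5  ✓
parity: l₁+l₂+l₃ = 9 is odd  ✗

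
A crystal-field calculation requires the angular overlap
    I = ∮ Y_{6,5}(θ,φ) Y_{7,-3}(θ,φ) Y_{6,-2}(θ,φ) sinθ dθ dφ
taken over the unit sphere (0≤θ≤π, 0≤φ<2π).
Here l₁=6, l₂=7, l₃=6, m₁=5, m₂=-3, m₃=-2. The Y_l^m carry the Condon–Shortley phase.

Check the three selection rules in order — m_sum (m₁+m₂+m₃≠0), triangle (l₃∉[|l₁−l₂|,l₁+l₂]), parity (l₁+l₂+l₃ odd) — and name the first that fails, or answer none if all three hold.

parity

m₁+m₂+m₃ = 5 − 3 − 2 = 0  ✓
triangle: |6−7|=1 ≤ l₃=6 ≤ 6+7=13  ✓
parity: l₁+l₂+l₃ = 19 is odd  ✗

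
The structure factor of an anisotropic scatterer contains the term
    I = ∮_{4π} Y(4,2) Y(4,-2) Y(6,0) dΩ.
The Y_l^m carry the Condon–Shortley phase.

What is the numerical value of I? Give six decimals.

-0.156478

Checks pass: Σm=0; 14 even; l₃=6∈[0,8].
(2·4+1)(2·4+1)(2·6+1) = 1053
Δ: 2! 6! 6! / 15! → 1/1261260
sum: t=0:+1/4608 t=1:−1/1296 t=2:+1/4608 = -7/20736
3j²(4 4 6; 0 0 0) = Δ·Π!·Σ² = 20/1287  (sign -1)
sum: t=0:+1/4608 t=1:−1/14400 t=2:+1/1036800 = 77/518400
3j²(4 4 6; 2 -2 0) = Δ·Π!·Σ² = 11/585  (sign +1)
combine: 4πI² = 1053·20/1287·11/585 = 4/13
take √, sign -1: I = -0.15647804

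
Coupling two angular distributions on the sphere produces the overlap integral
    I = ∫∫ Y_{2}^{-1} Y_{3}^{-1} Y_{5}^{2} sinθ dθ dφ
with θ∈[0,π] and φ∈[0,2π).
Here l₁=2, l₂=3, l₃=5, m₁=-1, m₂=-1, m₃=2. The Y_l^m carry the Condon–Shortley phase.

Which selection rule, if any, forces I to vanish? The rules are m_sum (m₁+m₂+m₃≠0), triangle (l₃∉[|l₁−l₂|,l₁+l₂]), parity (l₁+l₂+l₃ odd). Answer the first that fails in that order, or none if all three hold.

Σmᵢ = 0  ✓
l₃∈[|l₁−l₂|,l₁+l₂]=[1,5], have l₃=5  ✓
Σlᵢ = 10 ⇒ even  ✓

none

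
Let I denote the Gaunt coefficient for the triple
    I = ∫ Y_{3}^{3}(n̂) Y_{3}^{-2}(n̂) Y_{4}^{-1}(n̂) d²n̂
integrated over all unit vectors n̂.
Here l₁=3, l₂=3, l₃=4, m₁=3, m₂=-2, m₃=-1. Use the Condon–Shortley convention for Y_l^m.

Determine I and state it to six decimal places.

Checks pass: Σm=0; 10 even; l₃=4∈[0,6].
(2·3+1)(2·3+1)(2·4+1) = 441
Δ: 2! 4! 4! / 11! → 1/34650
sum: t=0:+1/72 t=1:−1/16 t=2:+1/72 = -5/144
3j²(3 3 4; 0 0 0) = Δ·Π!·Σ² = 2/77  (sign -1)
sum: t=0:+1/288 = 1/288
3j²(3 3 4; 3 -2 -1) = Δ·Π!·Σ² = 5/231  (sign -1)
combine: 4πI² = 441·2/77·5/231 = 30/121
take √, sign +1: I = 0.14046335

0.140463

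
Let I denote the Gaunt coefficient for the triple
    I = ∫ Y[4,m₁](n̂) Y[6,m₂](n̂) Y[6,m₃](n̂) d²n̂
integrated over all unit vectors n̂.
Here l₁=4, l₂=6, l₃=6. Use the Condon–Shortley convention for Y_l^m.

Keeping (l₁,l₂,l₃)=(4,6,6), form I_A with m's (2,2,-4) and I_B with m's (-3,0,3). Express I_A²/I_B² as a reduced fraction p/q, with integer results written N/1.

529/1764

l's match ⇒ only the (l;m) 3-j factors differ between A and B.
A: triangle coeff Δ(4,6,6) = 1/15315300; Σ_t [0,2]: t=0:+1/3870720 t=1:−1/181440 t=2:+1/138240 = 23/11612160; (3j)²=529/204204 [(4 6 6; 2 2 -4)], sign=+1
B: triangle coeff Δ(4,6,6) = 1/15315300; Σ_t [3,4]: t=3:−1/103680 t=4:+1/207360 = -1/207360; (3j)²=21/2431 [(4 6 6; -3 0 3)], sign=+1
I_A²/I_B² = (529/204204)/(21/2431) = 529/1764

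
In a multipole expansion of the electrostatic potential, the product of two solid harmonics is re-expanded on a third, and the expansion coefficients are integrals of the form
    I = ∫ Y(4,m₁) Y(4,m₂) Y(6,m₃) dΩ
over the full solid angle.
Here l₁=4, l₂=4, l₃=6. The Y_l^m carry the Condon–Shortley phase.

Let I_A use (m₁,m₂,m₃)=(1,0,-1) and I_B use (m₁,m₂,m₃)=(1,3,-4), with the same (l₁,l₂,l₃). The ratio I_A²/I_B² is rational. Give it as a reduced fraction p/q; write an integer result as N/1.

35/3

Shared (l₁,l₂,l₃)=(4,4,6): N and (l;000)² cancel in I_A²/I_B².
A: Δ = 2!·6!·6!/15! = 1/1261260; Racah Σ t=0..2: t=0:+1/3456 t=1:−1/1728 t=2:+1/11520 = -7/34560; ⇒ 3j(4 4 6; 1 0 -1)² = 7/858, sgn +1
B: Δ = 2!·6!·6!/15! = 1/1261260; Racah Σ t=1..2: t=1:−1/34560 t=2:+1/28800 = 1/172800; ⇒ 3j(4 4 6; 1 3 -4)² = 1/1430, sgn +1
I_A²/I_B² = (7/858)/(1/1430) = 35/3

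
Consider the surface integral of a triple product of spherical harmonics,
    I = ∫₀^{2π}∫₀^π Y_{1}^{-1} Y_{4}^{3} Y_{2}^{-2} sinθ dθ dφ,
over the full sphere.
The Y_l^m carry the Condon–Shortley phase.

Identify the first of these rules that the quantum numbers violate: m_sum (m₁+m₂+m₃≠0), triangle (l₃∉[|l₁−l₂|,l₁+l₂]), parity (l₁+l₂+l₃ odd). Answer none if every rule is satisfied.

triangle

azimuthal sum: -1 + 3 − 2 = 0  ✓
3 ≤ 2 ≤ 5 (triangle on l)  ✗
L = 1 + 4 + 2 = 7 (odd)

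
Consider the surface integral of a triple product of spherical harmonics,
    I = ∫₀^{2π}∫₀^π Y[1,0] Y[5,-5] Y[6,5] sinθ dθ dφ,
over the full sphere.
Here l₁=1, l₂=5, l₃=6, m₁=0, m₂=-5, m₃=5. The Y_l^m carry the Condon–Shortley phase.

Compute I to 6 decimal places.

Rules hold: Σm=0, L=12 even, 4≤6≤6.
N = 3·11·13 = 429
Δ = 0!·2!·10!/13! = 1/858
Racah Σ t=0..0: t=0:+1/14400 = 1/14400
⇒ 3j(1 5 6; 0 0 0)² = 6/143, sgn +1
Racah Σ t=0..0: t=0:+1/3628800 = 1/3628800
⇒ 3j(1 5 6; 0 -5 5)² = 1/78, sgn -1
4πI² = N·(3j₀)²·(3jₘ)² = 3/13
I = -1·√(0.230769/4π) = -0.13551395

-0.135514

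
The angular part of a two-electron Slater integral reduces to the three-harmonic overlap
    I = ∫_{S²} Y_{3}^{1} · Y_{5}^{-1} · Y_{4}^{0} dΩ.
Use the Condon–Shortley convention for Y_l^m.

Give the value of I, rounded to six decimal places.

-0.086020

Checks pass: Σm=0; 12 even; l₃=4∈[2,8].
(2·3+1)(2·5+1)(2·4+1) = 693
Δ: 4! 2! 6! / 13! → 1/180180
sum: t=1:−1/576 t=2:+1/144 t=3:−1/576 = 1/288
3j²(3 5 4; 0 0 0) = Δ·Π!·Σ² = 20/1001  (sign +1)
sum: t=0:+1/2304 t=1:−1/216 t=2:+1/384 = -11/6912
3j²(3 5 4; 1 -1 0) = Δ·Π!·Σ² = 11/1638  (sign -1)
combine: 4πI² = 693·20/1001·11/1638 = 110/1183
take √, sign -1: I = -0.08601992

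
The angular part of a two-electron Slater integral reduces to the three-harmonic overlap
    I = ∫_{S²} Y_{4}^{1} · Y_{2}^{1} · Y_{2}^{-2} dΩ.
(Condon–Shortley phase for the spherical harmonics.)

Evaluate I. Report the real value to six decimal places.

Rules hold: Σm=0, L=8 even, 2≤2≤6.
N = 9·5·5 = 225
Δ = 4!·4!·0!/9! = 1/630
Racah Σ t=2..2: t=2:+1/16 = 1/16
⇒ 3j(4 2 2; 0 0 0)² = 2/35, sgn +1
Racah Σ t=3..3: t=3:−1/144 = -1/144
⇒ 3j(4 2 2; 1 1 -2)² = 1/126, sgn -1
4πI² = N·(3j₀)²·(3jₘ)² = 5/49
I = -1·√(0.102041/4π) = -0.09011188

-0.090112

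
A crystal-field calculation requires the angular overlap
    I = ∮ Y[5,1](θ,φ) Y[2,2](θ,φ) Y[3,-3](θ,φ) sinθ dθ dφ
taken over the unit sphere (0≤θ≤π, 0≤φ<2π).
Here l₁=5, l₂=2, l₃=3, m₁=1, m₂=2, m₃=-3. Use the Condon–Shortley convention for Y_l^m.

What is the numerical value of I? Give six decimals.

-0.023961

Rules hold: Σm=0, L=10 even, 3≤3≤7.
N = 11·5·7 = 385
Δ = 4!·6!·0!/11! = 1/2310
Racah Σ t=2..2: t=2:+1/144 = 1/144
⇒ 3j(5 2 3; 0 0 0)² = 10/231, sgn -1
Racah Σ t=4..4: t=4:+1/17280 = 1/17280
⇒ 3j(5 2 3; 1 2 -3)² = 1/2310, sgn +1
4πI² = N·(3j₀)²·(3jₘ)² = 5/693
I = -1·√(0.00721501/4π) = -0.02396147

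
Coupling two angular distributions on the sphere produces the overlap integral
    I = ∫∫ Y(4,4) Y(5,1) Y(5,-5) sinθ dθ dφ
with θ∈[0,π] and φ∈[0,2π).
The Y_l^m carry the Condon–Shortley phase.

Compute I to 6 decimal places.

m-sum 0 ✓  L=14 even ✓  1≤5≤9 ✓
Π(2lᵢ+1) = 9×11×11 = 1089
triangle coeff Δ(4,5,5) = 1/3153150
Σ_t [0,4]: t=0:+1/69120 t=1:−1/1728 t=2:+1/576 t=3:−1/1728 t=4:+1/69120 = 7/11520
(3j)²=2/143 [(4 5 5; 0 0 0)], sign=-1
Σ_t [0,0]: t=0:+1/414720 = 1/414720
(3j)²=2/429 [(4 5 5; 4 1 -5)], sign=+1
⇒ 4πI² = 12/169
I = (-1)√(12/169/(4π)) = -0.07516962

-0.075170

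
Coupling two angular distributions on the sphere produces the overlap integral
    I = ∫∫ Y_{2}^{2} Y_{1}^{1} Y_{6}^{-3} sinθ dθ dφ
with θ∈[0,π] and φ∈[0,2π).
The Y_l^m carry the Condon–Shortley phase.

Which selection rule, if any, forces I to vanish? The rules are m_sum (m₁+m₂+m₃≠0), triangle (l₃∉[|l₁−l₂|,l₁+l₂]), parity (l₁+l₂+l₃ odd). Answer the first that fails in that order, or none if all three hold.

azimuthal sum: 2 + 1 − 3 = 0  ✓
1 ≤ 6 ≤ 3 (triangle on l)  ✗
L = 2 + 1 + 6 = 9 (odd)

triangle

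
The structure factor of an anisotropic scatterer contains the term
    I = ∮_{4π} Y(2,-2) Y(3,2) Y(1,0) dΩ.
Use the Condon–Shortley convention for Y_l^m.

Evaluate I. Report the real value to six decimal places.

Rules hold: Σm=0, L=6 even, 1≤1≤5.
N = 5·7·3 = 105
Δ = 4!·0!·2!/7! = 1/105
Racah Σ t=2..2: t=2:+1/4 = 1/4
⇒ 3j(2 3 1; 0 0 0)² = 3/35, sgn -1
Racah Σ t=4..4: t=4:+1/24 = 1/24
⇒ 3j(2 3 1; -2 2 0)² = 1/21, sgn -1
4πI² = N·(3j₀)²·(3jₘ)² = 3/7
I = +1·√(0.428571/4π) = 0.18467439

0.184674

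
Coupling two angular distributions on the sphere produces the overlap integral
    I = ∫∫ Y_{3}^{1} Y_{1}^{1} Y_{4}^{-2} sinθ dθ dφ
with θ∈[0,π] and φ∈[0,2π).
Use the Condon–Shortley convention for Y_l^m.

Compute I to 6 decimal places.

0.238414

Checks pass: Σm=0; 8 even; l₃=4∈[2,4].
(2·3+1)(2·1+1)(2·4+1) = 189
Δ: 0! 6! 2! / 9! → 1/252
sum: t=0:+1/36 = 1/36
3j²(3 1 4; 0 0 0) = Δ·Π!·Σ² = 4/63  (sign +1)
sum: t=0:+1/96 = 1/96
3j²(3 1 4; 1 1 -2) = Δ·Π!·Σ² = 5/84  (sign +1)
combine: 4πI² = 189·4/63·5/84 = 5/7
take √, sign +1: I = 0.23841361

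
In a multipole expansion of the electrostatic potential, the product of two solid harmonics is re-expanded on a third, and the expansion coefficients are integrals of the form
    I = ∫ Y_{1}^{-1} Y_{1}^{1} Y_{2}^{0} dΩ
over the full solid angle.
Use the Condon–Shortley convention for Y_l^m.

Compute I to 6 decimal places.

0.126157

Rules hold: Σm=0, L=4 even, 0≤2≤2.
N = 3·3·5 = 45
Δ = 0!·2!·2!/5! = 1/30
Racah Σ t=0..0: t=0:+1/1 = 1/1
⇒ 3j(1 1 2; 0 0 0)² = 2/15, sgn +1
Racah Σ t=0..0: t=0:+1/4 = 1/4
⇒ 3j(1 1 2; -1 1 0)² = 1/30, sgn +1
4πI² = N·(3j₀)²·(3jₘ)² = 1/5
I = +1·√(0.2/4π) = 0.12615663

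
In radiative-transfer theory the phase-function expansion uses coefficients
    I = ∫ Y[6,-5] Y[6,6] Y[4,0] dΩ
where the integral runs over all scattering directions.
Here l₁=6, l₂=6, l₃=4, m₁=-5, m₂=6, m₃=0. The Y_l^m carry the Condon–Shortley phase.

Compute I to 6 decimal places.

0.000000

Σmᵢ = 1 ≠ 0, so the φ-integral vanishes; I = 0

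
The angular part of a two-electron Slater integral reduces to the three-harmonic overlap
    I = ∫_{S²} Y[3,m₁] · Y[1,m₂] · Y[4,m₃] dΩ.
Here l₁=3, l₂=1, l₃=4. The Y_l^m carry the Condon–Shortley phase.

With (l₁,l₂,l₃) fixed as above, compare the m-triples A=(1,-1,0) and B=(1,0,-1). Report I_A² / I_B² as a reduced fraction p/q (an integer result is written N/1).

2/5

Same 3,1,4: normalisation and zero-m 3j drop out of the ratio.
A: Δ: 0! 6! 2! / 9! → 1/252; sum: t=0:+1/96 = 1/96; 3j²(3 1 4; 1 -1 0) = Δ·Π!·Σ² = 1/42  (sign +1)
B: Δ: 0! 6! 2! / 9! → 1/252; sum: t=0:+1/48 = 1/48; 3j²(3 1 4; 1 0 -1) = Δ·Π!·Σ² = 5/84  (sign -1)
I_A²/I_B² = (1/42)/(5/84) = 2/5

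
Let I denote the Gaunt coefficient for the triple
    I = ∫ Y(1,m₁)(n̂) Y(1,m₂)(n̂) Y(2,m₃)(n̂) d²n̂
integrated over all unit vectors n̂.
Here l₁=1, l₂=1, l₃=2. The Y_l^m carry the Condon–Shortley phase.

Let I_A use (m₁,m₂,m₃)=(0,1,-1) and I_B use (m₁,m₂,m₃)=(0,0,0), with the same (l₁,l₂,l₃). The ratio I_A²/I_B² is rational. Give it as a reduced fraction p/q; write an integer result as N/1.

3/4

l's match ⇒ only the (l;m) 3-j factors differ between A and B.
A: triangle coeff Δ(1,1,2) = 1/30; Σ_t [0,0]: t=0:+1/2 = 1/2; (3j)²=1/10 [(1 1 2; 0 1 -1)], sign=-1
B: triangle coeff Δ(1,1,2) = 1/30; Σ_t [0,0]: t=0:+1/1 = 1/1; (3j)²=2/15 [(1 1 2; 0 0 0)], sign=+1
I_A²/I_B² = (1/10)/(2/15) = 3/4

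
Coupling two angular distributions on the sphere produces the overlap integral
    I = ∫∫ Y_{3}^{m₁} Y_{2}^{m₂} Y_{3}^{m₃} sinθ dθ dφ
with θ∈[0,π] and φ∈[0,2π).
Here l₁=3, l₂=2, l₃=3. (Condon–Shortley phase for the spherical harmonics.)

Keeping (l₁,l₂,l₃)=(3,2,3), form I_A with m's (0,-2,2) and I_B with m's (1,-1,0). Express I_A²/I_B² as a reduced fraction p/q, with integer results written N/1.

l's match ⇒ only the (l;m) 3-j factors differ between A and B.
A: triangle coeff Δ(3,2,3) = 1/3780; Σ_t [0,0]: t=0:+1/24 = 1/24; (3j)²=1/21 [(3 2 3; 0 -2 2)], sign=-1
B: triangle coeff Δ(3,2,3) = 1/3780; Σ_t [0,1]: t=0:+1/8 t=1:−1/12 = 1/24; (3j)²=1/210 [(3 2 3; 1 -1 0)], sign=-1
I_A²/I_B² = (1/21)/(1/210) = 10/1

10/1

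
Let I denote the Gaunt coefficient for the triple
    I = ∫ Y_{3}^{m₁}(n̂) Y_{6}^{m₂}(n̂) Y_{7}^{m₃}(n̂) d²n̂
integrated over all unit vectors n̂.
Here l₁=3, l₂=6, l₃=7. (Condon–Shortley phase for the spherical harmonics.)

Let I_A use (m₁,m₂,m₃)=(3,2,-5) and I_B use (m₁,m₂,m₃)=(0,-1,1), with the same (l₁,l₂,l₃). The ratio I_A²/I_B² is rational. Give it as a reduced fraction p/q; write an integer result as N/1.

7425/3698

Shared (l₁,l₂,l₃)=(3,6,7): N and (l;000)² cancel in I_A²/I_B².
A: Δ = 2!·4!·10!/17! = 1/2042040; Racah Σ t=0..0: t=0:+1/3870720 = 1/3870720; ⇒ 3j(3 6 7; 3 2 -5)² = 135/6188, sgn +1
B: Δ = 2!·4!·10!/17! = 1/2042040; Racah Σ t=0..2: t=0:+1/172800 t=1:−1/69120 t=2:+1/362880 = -43/7257600; ⇒ 3j(3 6 7; 0 -1 1)² = 1849/170170, sgn -1
I_A²/I_B² = (135/6188)/(1849/170170) = 7425/3698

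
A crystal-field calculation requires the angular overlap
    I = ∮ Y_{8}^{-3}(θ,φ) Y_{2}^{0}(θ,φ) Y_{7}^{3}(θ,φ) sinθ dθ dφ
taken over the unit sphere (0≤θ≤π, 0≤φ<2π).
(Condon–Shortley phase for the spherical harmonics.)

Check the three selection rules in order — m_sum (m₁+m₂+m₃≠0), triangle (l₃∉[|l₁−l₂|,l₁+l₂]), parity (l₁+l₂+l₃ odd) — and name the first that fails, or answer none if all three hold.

parity

m₁+m₂+m₃ = -3 + 0 + 3 = 0  ✓
triangle: |8−2|=6 ≤ l₃=7 ≤ 8+2=10  ✓
parity: l₁+l₂+l₃ = 17 is odd  ✗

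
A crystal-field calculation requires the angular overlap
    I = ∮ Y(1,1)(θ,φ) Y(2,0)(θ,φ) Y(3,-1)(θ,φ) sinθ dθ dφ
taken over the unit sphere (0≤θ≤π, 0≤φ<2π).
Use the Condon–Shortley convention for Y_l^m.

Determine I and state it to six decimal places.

Checks pass: Σm=0; 6 even; l₃=3∈[1,3].
(2·1+1)(2·2+1)(2·3+1) = 105
Δ: 0! 2! 4! / 7! → 1/105
sum: t=0:+1/4 = 1/4
3j²(1 2 3; 0 0 0) = Δ·Π!·Σ² = 3/35  (sign -1)
sum: t=0:+1/8 = 1/8
3j²(1 2 3; 1 0 -1) = Δ·Π!·Σ² = 2/35  (sign +1)
combine: 4πI² = 105·3/35·2/35 = 18/35
take √, sign -1: I = -0.20230066

-0.202301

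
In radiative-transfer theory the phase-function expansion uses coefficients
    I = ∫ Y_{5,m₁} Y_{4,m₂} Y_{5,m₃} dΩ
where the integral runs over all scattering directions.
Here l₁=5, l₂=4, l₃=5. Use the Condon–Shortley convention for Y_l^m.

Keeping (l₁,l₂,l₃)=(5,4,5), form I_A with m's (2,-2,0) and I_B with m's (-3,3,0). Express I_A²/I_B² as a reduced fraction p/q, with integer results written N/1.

Same 5,4,5: normalisation and zero-m 3j drop out of the ratio.
A: Δ: 4! 6! 4! / 15! → 1/3153150; sum: t=0:+1/3456 t=1:−1/1728 t=2:+1/11520 = -7/34560; 3j²(5 4 5; 2 -2 0) = Δ·Π!·Σ² = 7/858  (sign +1)
B: Δ: 4! 6! 4! / 15! → 1/3153150; sum: t=3:−1/17280 t=4:+1/6912 = 1/11520; 3j²(5 4 5; -3 3 0) = Δ·Π!·Σ² = 2/143  (sign -1)
I_A²/I_B² = (7/858)/(2/143) = 7/12

7/12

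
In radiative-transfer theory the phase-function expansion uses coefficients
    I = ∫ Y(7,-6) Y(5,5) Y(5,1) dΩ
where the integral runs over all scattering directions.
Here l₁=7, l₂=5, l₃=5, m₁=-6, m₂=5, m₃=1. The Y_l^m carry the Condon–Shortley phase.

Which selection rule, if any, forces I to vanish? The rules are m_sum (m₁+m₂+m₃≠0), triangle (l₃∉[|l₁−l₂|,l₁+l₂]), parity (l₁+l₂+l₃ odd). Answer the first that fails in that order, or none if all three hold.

parity

m₁+m₂+m₃ = -6 + 5 + 1 = 0  ✓
triangle: |7−5|=2 ≤ l₃=5 ≤ 7+5=12  ✓
parity: l₁+l₂+l₃ = 17 is odd  ✗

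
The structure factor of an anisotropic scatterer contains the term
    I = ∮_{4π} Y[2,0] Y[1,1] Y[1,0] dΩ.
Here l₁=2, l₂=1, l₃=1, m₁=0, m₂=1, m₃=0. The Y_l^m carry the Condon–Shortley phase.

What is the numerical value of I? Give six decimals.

Σmᵢ = 1 ≠ 0, so the φ-integral vanishes; I = 0

0.000000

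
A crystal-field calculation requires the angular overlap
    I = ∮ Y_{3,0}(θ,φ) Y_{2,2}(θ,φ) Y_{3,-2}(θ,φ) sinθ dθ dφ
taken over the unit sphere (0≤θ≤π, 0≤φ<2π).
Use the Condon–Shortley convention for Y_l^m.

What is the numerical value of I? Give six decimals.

-0.188063

m-sum 0 ✓  L=8 even ✓  1≤3≤5 ✓
Π(2lᵢ+1) = 7×5×7 = 245
triangle coeff Δ(3,2,3) = 1/3780
Σ_t [0,2]: t=0:+1/24 t=1:−1/4 t=2:+1/24 = -1/6
(3j)²=4/105 [(3 2 3; 0 0 0)], sign=+1
Σ_t [2,2]: t=2:+1/24 = 1/24
(3j)²=1/21 [(3 2 3; 0 2 -2)], sign=-1
⇒ 4πI² = 4/9
I = (-1)√(4/9/(4π)) = -0.18806319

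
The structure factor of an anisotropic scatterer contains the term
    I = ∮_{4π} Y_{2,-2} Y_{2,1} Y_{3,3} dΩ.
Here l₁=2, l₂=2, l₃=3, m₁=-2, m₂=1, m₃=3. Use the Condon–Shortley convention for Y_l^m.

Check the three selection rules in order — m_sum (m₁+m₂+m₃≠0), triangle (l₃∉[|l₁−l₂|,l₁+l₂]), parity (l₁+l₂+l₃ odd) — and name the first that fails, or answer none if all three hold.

m_sum

azimuthal sum: -2 + 1 + 3 = 2  ✗
0 ≤ 3 ≤ 4 (triangle on l)
L = 2 + 2 + 3 = 7 (odd)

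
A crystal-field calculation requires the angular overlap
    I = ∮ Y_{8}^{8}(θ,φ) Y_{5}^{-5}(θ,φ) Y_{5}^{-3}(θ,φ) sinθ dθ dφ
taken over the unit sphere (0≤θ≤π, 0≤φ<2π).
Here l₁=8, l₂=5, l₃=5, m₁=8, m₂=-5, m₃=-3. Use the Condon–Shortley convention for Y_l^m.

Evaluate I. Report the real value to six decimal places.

-0.163955

m-sum 0 ✓  L=18 even ✓  3≤5≤13 ✓
Π(2lᵢ+1) = 17×11×11 = 2057
triangle coeff Δ(8,5,5) = 1/37413090
Σ_t [3,5]: t=3:−1/1036800 t=4:+1/331776 t=5:−1/1036800 = 1/921600
(3j)²=490/46189 [(8 5 5; 0 0 0)], sign=-1
Σ_t [0,0]: t=0:+1/3251404800 = 1/3251404800
(3j)²=5/323 [(8 5 5; 8 -5 -3)], sign=+1
⇒ 4πI² = 26950/79781
I = (-1)√(26950/79781/(4π)) = -0.16395502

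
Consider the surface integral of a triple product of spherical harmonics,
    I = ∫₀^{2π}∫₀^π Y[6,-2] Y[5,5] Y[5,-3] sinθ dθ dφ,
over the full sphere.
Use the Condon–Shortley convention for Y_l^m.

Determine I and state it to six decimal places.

0.140602

m-sum 0 ✓  L=16 even ✓  1≤5≤11 ✓
Π(2lᵢ+1) = 13×11×11 = 1573
triangle coeff Δ(6,5,5) = 1/28588560
Σ_t [1,5]: t=1:−1/345600 t=2:+1/13824 t=3:−1/5184 t=4:+1/13824 t=5:−1/345600 = -7/129600
(3j)²=80/7293 [(6 5 5; 0 0 0)], sign=+1
Σ_t [6,6]: t=6:+1/829440 = 1/829440
(3j)²=35/2431 [(6 5 5; -2 5 -3)], sign=+1
⇒ 4πI² = 2800/11271
I = (+1)√(2800/11271/(4π)) = 0.14060244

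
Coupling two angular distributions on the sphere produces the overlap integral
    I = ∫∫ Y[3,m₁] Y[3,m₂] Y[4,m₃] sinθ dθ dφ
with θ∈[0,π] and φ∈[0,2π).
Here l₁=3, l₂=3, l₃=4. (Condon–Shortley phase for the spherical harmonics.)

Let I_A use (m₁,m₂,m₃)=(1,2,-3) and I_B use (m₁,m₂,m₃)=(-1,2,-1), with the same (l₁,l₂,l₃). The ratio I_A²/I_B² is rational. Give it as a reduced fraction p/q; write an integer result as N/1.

Same 3,3,4: normalisation and zero-m 3j drop out of the ratio.
A: Δ: 2! 4! 4! / 11! → 1/34650; sum: t=1:−1/144 t=2:+1/288 = -1/288; 3j²(3 3 4; 1 2 -3) = Δ·Π!·Σ² = 1/99  (sign +1)
B: Δ: 2! 4! 4! / 11! → 1/34650; sum: t=1:−1/144 t=2:+1/48 = 1/72; 3j²(3 3 4; -1 2 -1) = Δ·Π!·Σ² = 16/693  (sign -1)
I_A²/I_B² = (1/99)/(16/693) = 7/16

7/16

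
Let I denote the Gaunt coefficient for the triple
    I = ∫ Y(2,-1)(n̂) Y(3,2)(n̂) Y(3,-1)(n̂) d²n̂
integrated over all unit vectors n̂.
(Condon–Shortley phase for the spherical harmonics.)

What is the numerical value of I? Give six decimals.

0.162868

Checks pass: Σm=0; 8 even; l₃=3∈[1,5].
(2·2+1)(2·3+1)(2·3+1) = 245
Δ: 2! 2! 4! / 9! → 1/3780
sum: t=0:+1/24 t=1:−1/4 t=2:+1/24 = -1/6
3j²(2 3 3; 0 0 0) = Δ·Π!·Σ² = 4/105  (sign +1)
sum: t=1:−1/48 t=2:+1/12 = 1/16
3j²(2 3 3; -1 2 -1) = Δ·Π!·Σ² = 1/28  (sign +1)
combine: 4πI² = 245·4/105·1/28 = 1/3
take √, sign +1: I = 0.16286750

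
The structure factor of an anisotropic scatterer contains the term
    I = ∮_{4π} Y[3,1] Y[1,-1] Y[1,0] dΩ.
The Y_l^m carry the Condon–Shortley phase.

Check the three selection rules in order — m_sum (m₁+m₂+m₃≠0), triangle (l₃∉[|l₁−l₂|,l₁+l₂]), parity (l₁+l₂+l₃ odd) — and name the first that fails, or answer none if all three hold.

triangle

Σmᵢ = 0  ✓
l₃∈[|l₁−l₂|,l₁+l₂]=[2,4], have l₃=1  ✗
Σlᵢ = 5 ⇒ odd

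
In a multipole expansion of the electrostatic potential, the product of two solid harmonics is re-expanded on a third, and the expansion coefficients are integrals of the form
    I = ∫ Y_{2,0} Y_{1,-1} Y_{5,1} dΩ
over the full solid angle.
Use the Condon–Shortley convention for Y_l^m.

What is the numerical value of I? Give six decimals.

0.000000

|2−1|≤5≤2+1 violated ⇒ I = 0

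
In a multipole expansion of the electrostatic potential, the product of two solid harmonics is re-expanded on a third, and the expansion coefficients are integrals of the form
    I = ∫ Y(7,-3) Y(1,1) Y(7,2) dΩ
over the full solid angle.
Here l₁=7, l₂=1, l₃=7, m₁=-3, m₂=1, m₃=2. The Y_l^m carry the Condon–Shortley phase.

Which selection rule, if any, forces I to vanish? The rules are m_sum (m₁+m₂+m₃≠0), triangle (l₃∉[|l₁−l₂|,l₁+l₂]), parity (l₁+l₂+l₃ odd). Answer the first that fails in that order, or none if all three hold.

azimuthal sum: -3 + 1 + 2 = 0  ✓
6 ≤ 7 ≤ 8 (triangle on l)  ✓
L = 7 + 1 + 7 = 15 (odd)  ✗

parity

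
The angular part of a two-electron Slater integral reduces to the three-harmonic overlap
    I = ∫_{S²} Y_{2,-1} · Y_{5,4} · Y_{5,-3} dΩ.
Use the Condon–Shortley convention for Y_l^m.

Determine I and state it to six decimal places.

0.196098

m-sum 0 ✓  L=12 even ✓  3≤5≤7 ✓
Π(2lᵢ+1) = 5×11×11 = 605
triangle coeff Δ(2,5,5) = 1/38610
Σ_t [0,2]: t=0:+1/2880 t=1:−1/576 t=2:+1/2880 = -1/960
(3j)²=10/429 [(2 5 5; 0 0 0)], sign=+1
Σ_t [1,2]: t=1:−1/80640 t=2:+1/10080 = 1/11520
(3j)²=49/1430 [(2 5 5; -1 4 -3)], sign=+1
⇒ 4πI² = 245/507
I = (+1)√(245/507/(4π)) = 0.19609844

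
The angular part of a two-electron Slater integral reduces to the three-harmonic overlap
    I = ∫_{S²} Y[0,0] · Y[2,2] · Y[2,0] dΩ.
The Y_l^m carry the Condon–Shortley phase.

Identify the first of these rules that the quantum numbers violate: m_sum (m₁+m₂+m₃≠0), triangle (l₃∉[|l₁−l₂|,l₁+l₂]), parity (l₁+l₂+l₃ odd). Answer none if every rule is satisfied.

m₁+m₂+m₃ = 0 + 2 + 0 = 2  ✗
triangle: |0−2|=2 ≤ l₃=2 ≤ 0+2=2
parity: l₁+l₂+l₃ = 4 is even

m_sum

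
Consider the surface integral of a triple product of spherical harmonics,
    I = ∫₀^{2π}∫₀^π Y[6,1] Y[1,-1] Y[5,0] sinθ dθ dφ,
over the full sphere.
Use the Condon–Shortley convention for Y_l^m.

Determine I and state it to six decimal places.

-0.187239

m-sum 0 ✓  L=12 even ✓  5≤5≤7 ✓
Π(2lᵢ+1) = 13×3×11 = 429
triangle coeff Δ(6,1,5) = 1/858
Σ_t [1,1]: t=1:−1/14400 = -1/14400
(3j)²=6/143 [(6 1 5; 0 0 0)], sign=+1
Σ_t [0,0]: t=0:+1/28800 = 1/28800
(3j)²=7/286 [(6 1 5; 1 -1 0)], sign=-1
⇒ 4πI² = 63/143
I = (-1)√(63/143/(4π)) = -0.18723944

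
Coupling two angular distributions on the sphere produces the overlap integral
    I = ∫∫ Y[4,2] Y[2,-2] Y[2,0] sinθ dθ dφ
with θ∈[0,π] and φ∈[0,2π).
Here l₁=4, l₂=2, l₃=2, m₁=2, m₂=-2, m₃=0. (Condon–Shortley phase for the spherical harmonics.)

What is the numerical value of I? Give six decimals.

0.156078

Checks pass: Σm=0; 8 even; l₃=2∈[2,6].
(2·4+1)(2·2+1)(2·2+1) = 225
Δ: 4! 4! 0! / 9! → 1/630
sum: t=2:+1/16 = 1/16
3j²(4 2 2; 0 0 0) = Δ·Π!·Σ² = 2/35  (sign +1)
sum: t=0:+1/96 = 1/96
3j²(4 2 2; 2 -2 0) = Δ·Π!·Σ² = 1/42  (sign +1)
combine: 4πI² = 225·2/35·1/42 = 15/49
take √, sign +1: I = 0.15607835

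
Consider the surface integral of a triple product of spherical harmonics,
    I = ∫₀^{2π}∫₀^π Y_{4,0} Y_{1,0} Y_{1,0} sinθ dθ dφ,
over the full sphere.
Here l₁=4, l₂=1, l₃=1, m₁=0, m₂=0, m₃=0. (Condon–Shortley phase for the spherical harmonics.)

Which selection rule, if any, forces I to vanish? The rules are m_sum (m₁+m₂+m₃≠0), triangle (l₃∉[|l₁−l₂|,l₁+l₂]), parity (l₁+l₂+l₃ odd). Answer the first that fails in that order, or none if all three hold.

triangle

Σmᵢ = 0  ✓
l₃∈[|l₁−l₂|,l₁+l₂]=[3,5], have l₃=1  ✗
Σlᵢ = 6 ⇒ even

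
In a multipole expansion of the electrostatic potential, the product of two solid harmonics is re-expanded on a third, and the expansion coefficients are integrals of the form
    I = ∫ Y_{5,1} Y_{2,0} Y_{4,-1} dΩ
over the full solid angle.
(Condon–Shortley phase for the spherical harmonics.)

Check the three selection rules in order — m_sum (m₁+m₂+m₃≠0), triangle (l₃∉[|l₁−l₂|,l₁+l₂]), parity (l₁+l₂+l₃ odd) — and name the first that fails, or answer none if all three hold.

Σmᵢ = 0  ✓
l₃∈[|l₁−l₂|,l₁+l₂]=[3,7], have l₃=4  ✓
Σlᵢ = 11 ⇒ odd  ✗

parity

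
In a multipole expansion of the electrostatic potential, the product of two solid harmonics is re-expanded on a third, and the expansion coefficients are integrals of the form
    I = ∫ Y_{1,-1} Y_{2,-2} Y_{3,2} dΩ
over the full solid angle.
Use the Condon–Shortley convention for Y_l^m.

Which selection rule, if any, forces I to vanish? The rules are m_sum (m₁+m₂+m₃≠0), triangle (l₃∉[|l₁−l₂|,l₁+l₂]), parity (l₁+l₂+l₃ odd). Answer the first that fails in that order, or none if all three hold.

Σmᵢ = -1  ✗
l₃∈[|l₁−l₂|,l₁+l₂]=[1,3], have l₃=3
Σlᵢ = 6 ⇒ even

m_sum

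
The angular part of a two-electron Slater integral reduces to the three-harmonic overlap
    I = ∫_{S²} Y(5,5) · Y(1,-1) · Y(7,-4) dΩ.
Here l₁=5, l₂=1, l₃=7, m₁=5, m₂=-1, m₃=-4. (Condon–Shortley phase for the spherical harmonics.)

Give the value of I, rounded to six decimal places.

0.000000

l₃=7 ∉ [4,6] — triangle fails ⇒ I = 0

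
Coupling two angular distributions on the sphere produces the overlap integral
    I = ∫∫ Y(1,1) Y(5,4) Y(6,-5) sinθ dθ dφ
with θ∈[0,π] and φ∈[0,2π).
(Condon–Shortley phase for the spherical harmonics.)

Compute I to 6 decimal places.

-0.303018

Checks pass: Σm=0; 12 even; l₃=6∈[4,6].
(2·1+1)(2·5+1)(2·6+1) = 429
Δ: 0! 2! 10! / 13! → 1/858
sum: t=0:+1/14400 = 1/14400
3j²(1 5 6; 0 0 0) = Δ·Π!·Σ² = 6/143  (sign +1)
sum: t=0:+1/725760 = 1/725760
3j²(1 5 6; 1 4 -5) = Δ·Π!·Σ² = 5/78  (sign -1)
combine: 4πI² = 429·6/143·5/78 = 15/13
take √, sign -1: I = -0.30301841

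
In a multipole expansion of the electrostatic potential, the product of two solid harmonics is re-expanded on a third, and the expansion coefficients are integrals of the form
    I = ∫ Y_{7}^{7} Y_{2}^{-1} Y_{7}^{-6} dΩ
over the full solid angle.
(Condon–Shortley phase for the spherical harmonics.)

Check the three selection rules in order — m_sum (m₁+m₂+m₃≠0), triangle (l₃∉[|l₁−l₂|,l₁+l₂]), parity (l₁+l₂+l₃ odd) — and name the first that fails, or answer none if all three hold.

m₁+m₂+m₃ = 7 − 1 − 6 = 0  ✓
triangle: |7−2|=5 ≤ l₃=7 ≤ 7+2=9  ✓
parity: l₁+l₂+l₃ = 16 is even  ✓

none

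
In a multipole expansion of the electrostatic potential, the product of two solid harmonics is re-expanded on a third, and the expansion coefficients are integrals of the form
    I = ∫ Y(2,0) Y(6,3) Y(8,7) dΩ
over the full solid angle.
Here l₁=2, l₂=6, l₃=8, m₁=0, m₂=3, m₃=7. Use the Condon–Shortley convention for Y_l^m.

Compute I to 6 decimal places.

0.000000

0 + 3 + 7 = 10 ≠ 0: azimuthal integral kills it; I = 0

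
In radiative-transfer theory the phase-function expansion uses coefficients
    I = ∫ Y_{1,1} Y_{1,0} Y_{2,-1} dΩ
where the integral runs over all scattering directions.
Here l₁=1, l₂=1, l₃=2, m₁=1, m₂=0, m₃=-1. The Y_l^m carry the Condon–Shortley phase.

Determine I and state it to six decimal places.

-0.218510

m-sum 0 ✓  L=4 even ✓  0≤2≤2 ✓
Π(2lᵢ+1) = 3×3×5 = 45
triangle coeff Δ(1,1,2) = 1/30
Σ_t [0,0]: t=0:+1/1 = 1/1
(3j)²=2/15 [(1 1 2; 0 0 0)], sign=+1
Σ_t [0,0]: t=0:+1/2 = 1/2
(3j)²=1/10 [(1 1 2; 1 0 -1)], sign=-1
⇒ 4πI² = 3/5
I = (-1)√(3/5/(4π)) = -0.21850969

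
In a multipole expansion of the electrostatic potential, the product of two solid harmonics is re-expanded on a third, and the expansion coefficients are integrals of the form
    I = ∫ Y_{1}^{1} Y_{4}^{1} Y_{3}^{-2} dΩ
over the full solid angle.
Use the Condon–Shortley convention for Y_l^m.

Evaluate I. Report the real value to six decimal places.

m-sum 0 ✓  L=8 even ✓  3≤3≤5 ✓
Π(2lᵢ+1) = 3×9×7 = 189
triangle coeff Δ(1,4,3) = 1/252
Σ_t [1,1]: t=1:−1/36 = -1/36
(3j)²=4/63 [(1 4 3; 0 0 0)], sign=+1
Σ_t [0,0]: t=0:+1/240 = 1/240
(3j)²=1/84 [(1 4 3; 1 1 -2)], sign=-1
⇒ 4πI² = 1/7
I = (-1)√(1/7/(4π)) = -0.10662181

-0.106622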